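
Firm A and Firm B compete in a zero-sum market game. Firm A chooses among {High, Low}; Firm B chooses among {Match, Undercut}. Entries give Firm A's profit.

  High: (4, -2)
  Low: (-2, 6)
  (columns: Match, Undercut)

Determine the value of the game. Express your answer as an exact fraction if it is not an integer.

10/7

Row minima: High → -2, Low → -2; maximin = -2.
Column maxima: Match → 4, Undercut → 6; minimax = 4.
-2 ≠ 4, so there is no saddle point; optimal play is mixed.
Let Firm A play High with probability p. Expected payoff against Match: 4p + (-2)(1−p) = 6p − 2; against Undercut: (-2)p + 6(1−p) = −8p + 6.
Setting these equal: 6p − 2 = −8p + 6 ⇒ 14p = 8 ⇒ p = 4/7, and the value is (6)·(4/7) − 2 = 10/7.
For Firm B: with q = P(Match), equating High's and Low's payoffs gives 6q − 2 = −8q + 6 ⇒ q = 4/7.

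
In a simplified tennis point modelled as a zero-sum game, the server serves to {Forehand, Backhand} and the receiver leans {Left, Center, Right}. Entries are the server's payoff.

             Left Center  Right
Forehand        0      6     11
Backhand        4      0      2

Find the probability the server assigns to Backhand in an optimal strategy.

3/5

Row minima: Forehand → 0, Backhand → 0; maximin = 0.
Column maxima: Left → 4, Center → 6, Right → 11; minimax = 4.
0 ≠ 4, so there is no saddle point; optimal play is mixed.
Right is strictly dominated by Center (it gives the server strictly more in every row), so the receiver never plays it.
On the remaining 2×2 (Forehand, Backhand vs Left, Center):
Let the server play Forehand with probability p. Expected payoff against Left: 0p + 4(1−p) = −4p + 4; against Center: 6p + 0(1−p) = 6p.
Setting these equal: −4p + 4 = 6p ⇒ −10p = -4 ⇒ p = 2/5, and the value is (-4)·(2/5) + 4 = 12/5.
For the receiver: with q = P(Left), equating Forehand's and Backhand's payoffs gives −6q + 6 = 4q ⇒ q = 3/5.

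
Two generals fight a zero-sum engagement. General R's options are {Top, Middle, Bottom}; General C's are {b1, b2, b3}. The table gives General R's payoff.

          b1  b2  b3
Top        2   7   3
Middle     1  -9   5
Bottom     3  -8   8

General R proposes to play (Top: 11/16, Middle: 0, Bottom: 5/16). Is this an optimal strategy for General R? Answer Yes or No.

Yes

Against b1 this mix gives (11/16)·2 + (5/16)·3 = 37/16.
Against b2 this mix gives (11/16)·7 + (5/16)·(-8) = 37/16.
Against b3 this mix gives (11/16)·3 + (5/16)·8 = 73/16.
All of General C's active replies (b1, b2) yield 37/16, and no column does worse for General R. The mix makes General C indifferent and guarantees 37/16, so it is optimal.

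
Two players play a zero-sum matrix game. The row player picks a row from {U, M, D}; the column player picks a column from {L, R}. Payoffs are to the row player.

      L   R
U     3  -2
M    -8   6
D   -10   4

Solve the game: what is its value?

2/19

Row minima: U → -2, M → -8, D → -10; maximin = -2.
Column maxima: L → 3, R → 6; minimax = 3.
-2 ≠ 3, so there is no saddle point; optimal play is mixed.
D is strictly dominated by M, so the row player never plays it.
On the remaining 2×2 (U, M vs L, R):
Let the row player play U with probability p. Expected payoff against L: 3p + (-8)(1−p) = 11p − 8; against R: (-2)p + 6(1−p) = −8p + 6.
Setting these equal: 11p − 8 = −8p + 6 ⇒ 19p = 14 ⇒ p = 14/19, and the value is (11)·(14/19) − 8 = 2/19.
For the column player: with q = P(L), equating U's and M's payoffs gives 5q − 2 = −14q + 6 ⇒ q = 8/19.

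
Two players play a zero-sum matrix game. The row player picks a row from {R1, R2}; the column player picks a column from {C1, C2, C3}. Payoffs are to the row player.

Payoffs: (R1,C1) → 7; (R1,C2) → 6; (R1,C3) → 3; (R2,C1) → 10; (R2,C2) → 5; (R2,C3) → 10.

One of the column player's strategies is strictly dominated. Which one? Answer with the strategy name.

C1

C2 holds the row player's payoff strictly below C1 in every row: 6 < 7, 5 < 10.
So C1 is strictly dominated for the column player.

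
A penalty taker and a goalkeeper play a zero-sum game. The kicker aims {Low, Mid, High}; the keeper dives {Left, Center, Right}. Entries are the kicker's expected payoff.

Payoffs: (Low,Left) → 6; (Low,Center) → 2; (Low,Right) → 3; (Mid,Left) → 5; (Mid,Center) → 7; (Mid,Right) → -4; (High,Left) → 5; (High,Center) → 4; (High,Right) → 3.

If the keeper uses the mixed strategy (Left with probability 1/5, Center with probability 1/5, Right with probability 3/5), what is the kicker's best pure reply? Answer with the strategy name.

Expected payoff of Low: (1/5)·6 + (1/5)·2 + (3/5)·3 = 17/5.
Expected payoff of Mid: (1/5)·5 + (1/5)·7 + (3/5)·(-4) = 0.
Expected payoff of High: (1/5)·5 + (1/5)·4 + (3/5)·3 = 18/5.
The largest is 18/5, so the kicker's best response is High.

High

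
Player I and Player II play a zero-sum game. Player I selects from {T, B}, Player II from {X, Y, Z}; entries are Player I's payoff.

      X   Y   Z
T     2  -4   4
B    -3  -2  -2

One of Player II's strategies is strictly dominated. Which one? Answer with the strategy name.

Z

X holds Player I's payoff strictly below Z in every row: 2 < 4, -3 < -2.
So Z is strictly dominated for Player II.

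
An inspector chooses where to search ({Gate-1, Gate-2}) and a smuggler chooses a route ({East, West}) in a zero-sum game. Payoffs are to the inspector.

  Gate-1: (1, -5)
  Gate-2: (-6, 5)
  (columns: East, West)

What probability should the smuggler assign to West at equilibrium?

7/17

Row minima: Gate-1 → -5, Gate-2 → -6; maximin = -5.
Column maxima: East → 1, West → 5; minimax = 1.
-5 ≠ 1, so there is no saddle point; optimal play is mixed.
Let the inspector play Gate-1 with probability p. Expected payoff against East: 1p + (-6)(1−p) = 7p − 6; against West: (-5)p + 5(1−p) = −10p + 5.
Setting these equal: 7p − 6 = −10p + 5 ⇒ 17p = 11 ⇒ p = 11/17, and the value is (7)·(11/17) − 6 = -25/17.
For the smuggler: with q = P(East), equating Gate-1's and Gate-2's payoffs gives 6q − 5 = −11q + 5 ⇒ q = 10/17.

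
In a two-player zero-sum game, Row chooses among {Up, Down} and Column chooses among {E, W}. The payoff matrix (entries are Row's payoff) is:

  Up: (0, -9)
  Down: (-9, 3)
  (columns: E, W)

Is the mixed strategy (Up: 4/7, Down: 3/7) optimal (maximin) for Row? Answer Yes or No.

Yes

Against E this mix gives (4/7)·0 + (3/7)·(-9) = -27/7.
Against W this mix gives (4/7)·(-9) + (3/7)·3 = -27/7.
All of Column's active replies (E, W) yield -27/7, and no column does worse for Row. The mix makes Column indifferent and guarantees -27/7, so it is optimal.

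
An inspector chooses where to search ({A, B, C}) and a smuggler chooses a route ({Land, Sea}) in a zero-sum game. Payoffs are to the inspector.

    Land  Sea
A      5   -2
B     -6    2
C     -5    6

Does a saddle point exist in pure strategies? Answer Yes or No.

No

Row minima: A → -2, B → -6, C → -5; maximin = -2.
Column maxima: Land → 5, Sea → 6; minimax = 5.
-2 ≠ 5, so no pure-strategy equilibrium exists.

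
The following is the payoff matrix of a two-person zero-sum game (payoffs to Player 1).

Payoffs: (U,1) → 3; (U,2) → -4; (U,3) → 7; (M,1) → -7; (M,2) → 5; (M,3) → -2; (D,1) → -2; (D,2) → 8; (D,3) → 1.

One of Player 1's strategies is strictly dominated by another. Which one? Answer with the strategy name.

M

D gives a strictly higher payoff than M against every column: -2 > -7, 8 > 5, 1 > -2.
So M is strictly dominated and Player 1 never plays it.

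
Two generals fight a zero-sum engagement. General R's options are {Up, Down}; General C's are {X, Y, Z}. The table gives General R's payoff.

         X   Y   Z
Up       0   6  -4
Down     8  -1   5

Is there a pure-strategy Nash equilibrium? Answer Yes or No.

No

Row minima: Up → -4, Down → -1; maximin = -1.
Column maxima: X → 8, Y → 6, Z → 5; minimax = 5.
-1 ≠ 5, so no pure-strategy equilibrium exists.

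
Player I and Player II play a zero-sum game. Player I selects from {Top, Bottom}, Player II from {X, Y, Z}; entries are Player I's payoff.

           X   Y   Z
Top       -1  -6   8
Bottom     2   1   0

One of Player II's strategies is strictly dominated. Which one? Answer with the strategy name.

X

Y holds Player I's payoff strictly below X in every row: -6 < -1, 1 < 2.
So X is strictly dominated for Player II.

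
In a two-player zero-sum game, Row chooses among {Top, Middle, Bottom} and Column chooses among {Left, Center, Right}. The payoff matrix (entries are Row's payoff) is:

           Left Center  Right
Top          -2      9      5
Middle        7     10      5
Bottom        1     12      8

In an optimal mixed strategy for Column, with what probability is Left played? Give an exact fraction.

Row minima: Top → -2, Middle → 5, Bottom → 1; maximin = 5.
Column maxima: Left → 7, Center → 12, Right → 8; minimax = 7.
5 ≠ 7, so there is no saddle point; optimal play is mixed.
Top is strictly dominated by Bottom, so Row never plays it.
Center is strictly dominated by Left (it gives Row strictly more in every row), so Column never plays it.
On the remaining 2×2 (Middle, Bottom vs Left, Right):
Let Row play Middle with probability p. Expected payoff against Left: 7p + 1(1−p) = 6p + 1; against Right: 5p + 8(1−p) = −3p + 8.
Setting these equal: 6p + 1 = −3p + 8 ⇒ 9p = 7 ⇒ p = 7/9, and the value is (6)·(7/9) + 1 = 17/3.
For Column: with q = P(Left), equating Middle's and Bottom's payoffs gives 2q + 5 = −7q + 8 ⇒ q = 1/3.

1/3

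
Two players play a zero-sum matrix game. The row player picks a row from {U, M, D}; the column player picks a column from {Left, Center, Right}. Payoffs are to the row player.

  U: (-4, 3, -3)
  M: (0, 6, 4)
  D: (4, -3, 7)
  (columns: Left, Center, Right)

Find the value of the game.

24/13

Row minima: U → -4, M → 0, D → -3; maximin = 0.
Column maxima: Left → 4, Center → 6, Right → 7; minimax = 4.
0 ≠ 4, so there is no saddle point; optimal play is mixed.
U is strictly dominated by M, so the row player never plays it.
Right is strictly dominated by Left (it gives the row player strictly more in every row), so the column player never plays it.
On the remaining 2×2 (M, D vs Left, Center):
Let the row player play M with probability p. Expected payoff against Left: 0p + 4(1−p) = −4p + 4; against Center: 6p + (-3)(1−p) = 9p − 3.
Setting these equal: −4p + 4 = 9p − 3 ⇒ −13p = -7 ⇒ p = 7/13, and the value is (-4)·(7/13) + 4 = 24/13.
For the column player: with q = P(Left), equating M's and D's payoffs gives −6q + 6 = 7q − 3 ⇒ q = 9/13.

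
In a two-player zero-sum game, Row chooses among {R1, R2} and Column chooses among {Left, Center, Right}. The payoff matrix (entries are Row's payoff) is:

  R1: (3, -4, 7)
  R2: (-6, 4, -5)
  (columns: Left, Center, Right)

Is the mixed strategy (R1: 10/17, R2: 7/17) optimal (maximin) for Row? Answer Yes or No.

Against Left this mix gives (10/17)·3 + (7/17)·(-6) = -12/17.
Against Center this mix gives (10/17)·(-4) + (7/17)·4 = -12/17.
Against Right this mix gives (10/17)·7 + (7/17)·(-5) = 35/17.
All of Column's active replies (Left, Center) yield -12/17, and no column does worse for Row. The mix makes Column indifferent and guarantees -12/17, so it is optimal.

Yes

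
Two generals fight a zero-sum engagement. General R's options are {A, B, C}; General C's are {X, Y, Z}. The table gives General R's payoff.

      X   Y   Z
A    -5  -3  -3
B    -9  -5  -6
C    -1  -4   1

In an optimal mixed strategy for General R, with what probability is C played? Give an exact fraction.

2/5

Row minima: A → -5, B → -9, C → -4; maximin = -4.
Column maxima: X → -1, Y → -3, Z → 1; minimax = -3.
-4 ≠ -3, so there is no saddle point; optimal play is mixed.
B is strictly dominated by A, so General R never plays it.
Z is strictly dominated by X (it gives General R strictly more in every row), so General C never plays it.
On the remaining 2×2 (A, C vs X, Y):
Let General R play A with probability p. Expected payoff against X: (-5)p + (-1)(1−p) = −4p − 1; against Y: (-3)p + (-4)(1−p) = p − 4.
Setting these equal: −4p − 1 = p − 4 ⇒ −5p = -3 ⇒ p = 3/5, and the value is (-4)·(3/5) − 1 = -17/5.
For General C: with q = P(X), equating A's and C's payoffs gives −2q − 3 = 3q − 4 ⇒ q = 1/5.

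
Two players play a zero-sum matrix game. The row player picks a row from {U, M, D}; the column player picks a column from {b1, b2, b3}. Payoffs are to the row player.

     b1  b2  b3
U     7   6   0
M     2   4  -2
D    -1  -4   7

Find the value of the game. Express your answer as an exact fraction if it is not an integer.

Row minima: U → 0, M → -2, D → -4; maximin = 0.
Column maxima: b1 → 7, b2 → 6, b3 → 7; minimax = 6.
0 ≠ 6, so there is no saddle point; optimal play is mixed.
M is strictly dominated by U, so the row player never plays it.
With M eliminated, b1 is strictly dominated by b2 (it gives the row player strictly more in every remaining row), so the column player never plays it.
On the remaining 2×2 (U, D vs b2, b3):
Let the row player play U with probability p. Expected payoff against b2: 6p + (-4)(1−p) = 10p − 4; against b3: 0p + 7(1−p) = −7p + 7.
Setting these equal: 10p − 4 = −7p + 7 ⇒ 17p = 11 ⇒ p = 11/17, and the value is (10)·(11/17) − 4 = 42/17.
For the column player: with q = P(b2), equating U's and D's payoffs gives 6q = −11q + 7 ⇒ q = 7/17.

42/17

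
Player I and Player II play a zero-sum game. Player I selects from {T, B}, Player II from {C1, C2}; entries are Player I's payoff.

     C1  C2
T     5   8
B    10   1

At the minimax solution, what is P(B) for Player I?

1/4

Row minima: T → 5, B → 1; maximin = 5.
Column maxima: C1 → 10, C2 → 8; minimax = 8.
5 ≠ 8, so there is no saddle point; optimal play is mixed.
Let Player I play T with probability p. Expected payoff against C1: 5p + 10(1−p) = −5p + 10; against C2: 8p + 1(1−p) = 7p + 1.
Setting these equal: −5p + 10 = 7p + 1 ⇒ −12p = -9 ⇒ p = 3/4, and the value is (-5)·(3/4) + 10 = 25/4.
For Player II: with q = P(C1), equating T's and B's payoffs gives −3q + 8 = 9q + 1 ⇒ q = 7/12.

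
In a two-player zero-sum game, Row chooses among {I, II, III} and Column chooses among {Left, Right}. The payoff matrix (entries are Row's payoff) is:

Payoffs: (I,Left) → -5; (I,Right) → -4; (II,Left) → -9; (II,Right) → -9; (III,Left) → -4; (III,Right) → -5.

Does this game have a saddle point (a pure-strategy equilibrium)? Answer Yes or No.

Row minima: I → -5, II → -9, III → -5; maximin = -5.
Column maxima: Left → -4, Right → -4; minimax = -4.
-5 ≠ -4, so no pure-strategy equilibrium exists.

No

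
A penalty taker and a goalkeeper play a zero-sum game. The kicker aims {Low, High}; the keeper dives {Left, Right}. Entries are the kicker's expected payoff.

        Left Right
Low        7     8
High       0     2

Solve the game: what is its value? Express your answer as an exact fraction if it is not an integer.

7

Row minima: Low → 7, High → 0; maximin = 7.
Column maxima: Left → 7, Right → 8; minimax = 7.
Since maximin = minimax = 7, there is a saddle point and the value is 7.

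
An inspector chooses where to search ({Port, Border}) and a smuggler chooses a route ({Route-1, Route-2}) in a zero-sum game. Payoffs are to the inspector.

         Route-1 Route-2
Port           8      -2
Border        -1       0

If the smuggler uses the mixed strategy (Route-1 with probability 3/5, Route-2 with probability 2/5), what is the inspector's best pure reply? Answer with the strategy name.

Expected payoff of Port: (3/5)·8 + (2/5)·(-2) = 4.
Expected payoff of Border: (3/5)·(-1) + (2/5)·0 = -3/5.
The largest is 4, so the inspector's best response is Port.

Port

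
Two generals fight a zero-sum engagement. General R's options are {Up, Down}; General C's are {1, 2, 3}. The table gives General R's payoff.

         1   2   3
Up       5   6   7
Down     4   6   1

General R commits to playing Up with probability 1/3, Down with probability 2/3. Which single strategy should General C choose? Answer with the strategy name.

3

If General C plays 1, General R's expected payoff is (1/3)·5 + (2/3)·4 = 13/3.
If General C plays 2, General R's expected payoff is (1/3)·6 + (2/3)·6 = 6.
If General C plays 3, General R's expected payoff is (1/3)·7 + (2/3)·1 = 3.
General C minimizes General R's payoff; the smallest is 3, so the best response is 3.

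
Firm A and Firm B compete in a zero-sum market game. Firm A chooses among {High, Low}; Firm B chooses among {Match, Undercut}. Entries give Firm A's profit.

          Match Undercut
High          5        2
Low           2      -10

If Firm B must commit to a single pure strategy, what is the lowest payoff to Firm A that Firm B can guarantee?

2

Column maxima: Match → 5, Undercut → 2.
The smallest of these is 2.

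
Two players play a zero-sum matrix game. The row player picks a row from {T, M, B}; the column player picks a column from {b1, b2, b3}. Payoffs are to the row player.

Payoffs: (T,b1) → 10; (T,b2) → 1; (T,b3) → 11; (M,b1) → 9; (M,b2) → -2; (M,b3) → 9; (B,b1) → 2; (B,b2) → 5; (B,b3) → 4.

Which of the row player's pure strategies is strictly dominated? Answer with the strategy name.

M

T gives a strictly higher payoff than M against every column: 10 > 9, 1 > -2, 11 > 9.
So M is strictly dominated and the row player never plays it.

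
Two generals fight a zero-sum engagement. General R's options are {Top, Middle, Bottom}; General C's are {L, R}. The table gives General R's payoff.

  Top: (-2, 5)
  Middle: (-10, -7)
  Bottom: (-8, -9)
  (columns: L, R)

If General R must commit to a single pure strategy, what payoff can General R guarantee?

-2

Row minima: Top → -2, Middle → -10, Bottom → -9.
The best of these is -2.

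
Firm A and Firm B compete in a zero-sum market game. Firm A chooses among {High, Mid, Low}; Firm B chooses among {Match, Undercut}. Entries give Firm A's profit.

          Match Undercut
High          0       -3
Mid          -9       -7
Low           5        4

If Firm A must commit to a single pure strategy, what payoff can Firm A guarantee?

Row minima: High → -3, Mid → -9, Low → 4.
The best of these is 4.

4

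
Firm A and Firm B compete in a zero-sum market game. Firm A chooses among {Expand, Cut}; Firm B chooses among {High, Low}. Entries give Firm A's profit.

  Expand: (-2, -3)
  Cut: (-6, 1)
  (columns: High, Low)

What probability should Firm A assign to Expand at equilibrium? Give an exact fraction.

Row minima: Expand → -3, Cut → -6; maximin = -3.
Column maxima: High → -2, Low → 1; minimax = -2.
-3 ≠ -2, so there is no saddle point; optimal play is mixed.
Let Firm A play Expand with probability p. Expected payoff against High: (-2)p + (-6)(1−p) = 4p − 6; against Low: (-3)p + 1(1−p) = −4p + 1.
Setting these equal: 4p − 6 = −4p + 1 ⇒ 8p = 7 ⇒ p = 7/8, and the value is (4)·(7/8) − 6 = -5/2.
For Firm B: with q = P(High), equating Expand's and Cut's payoffs gives q − 3 = −7q + 1 ⇒ q = 1/2.

7/8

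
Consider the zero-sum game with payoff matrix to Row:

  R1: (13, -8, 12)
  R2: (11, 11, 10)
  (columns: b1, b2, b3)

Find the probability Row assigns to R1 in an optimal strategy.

1/21

Row minima: R1 → -8, R2 → 10; maximin = 10.
Column maxima: b1 → 13, b2 → 11, b3 → 12; minimax = 11.
10 ≠ 11, so there is no saddle point; optimal play is mixed.
b1 is strictly dominated by b3 (it gives Row strictly more in every row), so Column never plays it.
On the remaining 2×2 (R1, R2 vs b2, b3):
Let Row play R1 with probability p. Expected payoff against b2: (-8)p + 11(1−p) = −19p + 11; against b3: 12p + 10(1−p) = 2p + 10.
Setting these equal: −19p + 11 = 2p + 10 ⇒ −21p = -1 ⇒ p = 1/21, and the value is (-19)·(1/21) + 11 = 212/21.
For Column: with q = P(b2), equating R1's and R2's payoffs gives −20q + 12 = q + 10 ⇒ q = 2/21.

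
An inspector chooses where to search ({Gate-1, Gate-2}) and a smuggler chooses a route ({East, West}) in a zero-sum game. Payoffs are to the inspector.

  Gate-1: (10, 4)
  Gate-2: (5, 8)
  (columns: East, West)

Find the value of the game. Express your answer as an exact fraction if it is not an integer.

20/3

Row minima: Gate-1 → 4, Gate-2 → 5; maximin = 5.
Column maxima: East → 10, West → 8; minimax = 8.
5 ≠ 8, so there is no saddle point; optimal play is mixed.
Let the inspector play Gate-1 with probability p. Expected payoff against East: 10p + 5(1−p) = 5p + 5; against West: 4p + 8(1−p) = −4p + 8.
Setting these equal: 5p + 5 = −4p + 8 ⇒ 9p = 3 ⇒ p = 1/3, and the value is (5)·(1/3) + 5 = 20/3.
For the smuggler: with q = P(East), equating Gate-1's and Gate-2's payoffs gives 6q + 4 = −3q + 8 ⇒ q = 4/9.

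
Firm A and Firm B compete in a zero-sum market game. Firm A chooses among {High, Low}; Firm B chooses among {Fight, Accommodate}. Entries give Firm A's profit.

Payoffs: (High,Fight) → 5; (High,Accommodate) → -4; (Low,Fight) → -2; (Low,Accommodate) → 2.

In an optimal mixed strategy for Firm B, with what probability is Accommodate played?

7/13

Row minima: High → -4, Low → -2; maximin = -2.
Column maxima: Fight → 5, Accommodate → 2; minimax = 2.
-2 ≠ 2, so there is no saddle point; optimal play is mixed.
Let Firm A play High with probability p. Expected payoff against Fight: 5p + (-2)(1−p) = 7p − 2; against Accommodate: (-4)p + 2(1−p) = −6p + 2.
Setting these equal: 7p − 2 = −6p + 2 ⇒ 13p = 4 ⇒ p = 4/13, and the value is (7)·(4/13) − 2 = 2/13.
For Firm B: with q = P(Fight), equating High's and Low's payoffs gives 9q − 4 = −4q + 2 ⇒ q = 6/13.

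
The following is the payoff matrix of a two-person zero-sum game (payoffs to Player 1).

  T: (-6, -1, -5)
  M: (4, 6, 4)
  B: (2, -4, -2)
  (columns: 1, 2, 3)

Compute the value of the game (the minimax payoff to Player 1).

Row minima: T → -6, M → 4, B → -4; maximin = 4.
Column maxima: 1 → 4, 2 → 6, 3 → 4; minimax = 4.
Since maximin = minimax = 4, there is a saddle point and the value is 4.

4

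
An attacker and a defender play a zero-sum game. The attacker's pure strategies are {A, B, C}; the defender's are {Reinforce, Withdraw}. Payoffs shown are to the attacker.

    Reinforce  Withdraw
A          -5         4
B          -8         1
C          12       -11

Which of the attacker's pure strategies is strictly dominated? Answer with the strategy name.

A gives a strictly higher payoff than B against every column: -5 > -8, 4 > 1.
So B is strictly dominated and the attacker never plays it.

B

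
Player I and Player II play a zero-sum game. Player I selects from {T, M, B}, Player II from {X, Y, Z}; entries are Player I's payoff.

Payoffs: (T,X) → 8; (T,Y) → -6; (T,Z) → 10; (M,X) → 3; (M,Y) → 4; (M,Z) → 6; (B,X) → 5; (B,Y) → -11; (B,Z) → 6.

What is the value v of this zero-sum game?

10/3

Row minima: T → -6, M → 3, B → -11; maximin = 3.
Column maxima: X → 8, Y → 4, Z → 10; minimax = 4.
3 ≠ 4, so there is no saddle point; optimal play is mixed.
B is strictly dominated by T, so Player I never plays it.
Z is strictly dominated by X (it gives Player I strictly more in every row), so Player II never plays it.
On the remaining 2×2 (T, M vs X, Y):
Let Player I play T with probability p. Expected payoff against X: 8p + 3(1−p) = 5p + 3; against Y: (-6)p + 4(1−p) = −10p + 4.
Setting these equal: 5p + 3 = −10p + 4 ⇒ 15p = 1 ⇒ p = 1/15, and the value is (5)·(1/15) + 3 = 10/3.
For Player II: with q = P(X), equating T's and M's payoffs gives 14q − 6 = −q + 4 ⇒ q = 2/3.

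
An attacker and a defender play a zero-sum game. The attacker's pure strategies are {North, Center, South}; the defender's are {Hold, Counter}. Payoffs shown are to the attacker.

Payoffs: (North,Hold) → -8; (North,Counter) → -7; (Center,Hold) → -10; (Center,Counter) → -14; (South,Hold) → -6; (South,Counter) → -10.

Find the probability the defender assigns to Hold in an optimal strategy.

3/5

Row minima: North → -8, Center → -14, South → -10; maximin = -8.
Column maxima: Hold → -6, Counter → -7; minimax = -7.
-8 ≠ -7, so there is no saddle point; optimal play is mixed.
Center is strictly dominated by North, so the attacker never plays it.
On the remaining 2×2 (North, South vs Hold, Counter):
Let the attacker play North with probability p. Expected payoff against Hold: (-8)p + (-6)(1−p) = −2p − 6; against Counter: (-7)p + (-10)(1−p) = 3p − 10.
Setting these equal: −2p − 6 = 3p − 10 ⇒ −5p = -4 ⇒ p = 4/5, and the value is (-2)·(4/5) − 6 = -38/5.
For the defender: with q = P(Hold), equating North's and South's payoffs gives −q − 7 = 4q − 10 ⇒ q = 3/5.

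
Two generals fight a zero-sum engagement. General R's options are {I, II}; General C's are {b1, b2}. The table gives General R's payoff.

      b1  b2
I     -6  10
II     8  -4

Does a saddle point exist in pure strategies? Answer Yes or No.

Row minima: I → -6, II → -4; maximin = -4.
Column maxima: b1 → 8, b2 → 10; minimax = 8.
-4 ≠ 8, so no pure-strategy equilibrium exists.

No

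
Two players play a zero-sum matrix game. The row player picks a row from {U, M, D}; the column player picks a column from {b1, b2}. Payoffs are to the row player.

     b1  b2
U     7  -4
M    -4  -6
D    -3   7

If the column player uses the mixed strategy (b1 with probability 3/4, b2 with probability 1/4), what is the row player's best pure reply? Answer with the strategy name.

U

Expected payoff of U: (3/4)·7 + (1/4)·(-4) = 17/4.
Expected payoff of M: (3/4)·(-4) + (1/4)·(-6) = -9/2.
Expected payoff of D: (3/4)·(-3) + (1/4)·7 = -1/2.
The largest is 17/4, so the row player's best response is U.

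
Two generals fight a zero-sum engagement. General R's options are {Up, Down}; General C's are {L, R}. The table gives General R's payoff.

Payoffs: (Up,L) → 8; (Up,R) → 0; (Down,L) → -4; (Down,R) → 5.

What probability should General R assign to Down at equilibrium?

Row minima: Up → 0, Down → -4; maximin = 0.
Column maxima: L → 8, R → 5; minimax = 5.
0 ≠ 5, so there is no saddle point; optimal play is mixed.
Let General R play Up with probability p. Expected payoff against L: 8p + (-4)(1−p) = 12p − 4; against R: 0p + 5(1−p) = −5p + 5.
Setting these equal: 12p − 4 = −5p + 5 ⇒ 17p = 9 ⇒ p = 9/17, and the value is (12)·(9/17) − 4 = 40/17.
For General C: with q = P(L), equating Up's and Down's payoffs gives 8q = −9q + 5 ⇒ q = 5/17.

8/17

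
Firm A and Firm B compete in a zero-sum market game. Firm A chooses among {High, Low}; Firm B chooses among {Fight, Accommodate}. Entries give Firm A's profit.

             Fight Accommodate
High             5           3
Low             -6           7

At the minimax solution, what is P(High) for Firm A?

13/15

Row minima: High → 3, Low → -6; maximin = 3.
Column maxima: Fight → 5, Accommodate → 7; minimax = 5.
3 ≠ 5, so there is no saddle point; optimal play is mixed.
Let Firm A play High with probability p. Expected payoff against Fight: 5p + (-6)(1−p) = 11p − 6; against Accommodate: 3p + 7(1−p) = −4p + 7.
Setting these equal: 11p − 6 = −4p + 7 ⇒ 15p = 13 ⇒ p = 13/15, and the value is (11)·(13/15) − 6 = 53/15.
For Firm B: with q = P(Fight), equating High's and Low's payoffs gives 2q + 3 = −13q + 7 ⇒ q = 4/15.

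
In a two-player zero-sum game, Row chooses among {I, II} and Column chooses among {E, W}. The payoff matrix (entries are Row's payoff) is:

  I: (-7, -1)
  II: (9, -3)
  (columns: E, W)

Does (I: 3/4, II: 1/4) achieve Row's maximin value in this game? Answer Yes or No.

Against E this mix gives (3/4)·(-7) + (1/4)·9 = -3.
Against W this mix gives (3/4)·(-1) + (1/4)·(-3) = -3/2.
Column will play E, holding Row to -3. Shifting weight toward the row that does better against E would raise this floor (the equalizing mix achieves -5/3 against both E and W), so the proposed strategy is not optimal.

No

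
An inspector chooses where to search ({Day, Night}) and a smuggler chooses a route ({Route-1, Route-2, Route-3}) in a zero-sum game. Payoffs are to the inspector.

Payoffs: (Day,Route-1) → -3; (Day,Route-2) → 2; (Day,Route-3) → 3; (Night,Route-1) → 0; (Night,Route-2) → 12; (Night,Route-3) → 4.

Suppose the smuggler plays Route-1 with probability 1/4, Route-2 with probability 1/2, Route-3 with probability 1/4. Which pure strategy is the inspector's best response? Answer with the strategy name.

Expected payoff of Day: (1/4)·(-3) + (1/2)·2 + (1/4)·3 = 1.
Expected payoff of Night: (1/4)·0 + (1/2)·12 + (1/4)·4 = 7.
The largest is 7, so the inspector's best response is Night.

Night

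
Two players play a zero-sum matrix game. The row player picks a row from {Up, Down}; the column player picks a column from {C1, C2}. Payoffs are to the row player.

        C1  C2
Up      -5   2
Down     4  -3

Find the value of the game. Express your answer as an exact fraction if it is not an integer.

-1/2

Row minima: Up → -5, Down → -3; maximin = -3.
Column maxima: C1 → 4, C2 → 2; minimax = 2.
-3 ≠ 2, so there is no saddle point; optimal play is mixed.
Let the row player play Up with probability p. Expected payoff against C1: (-5)p + 4(1−p) = −9p + 4; against C2: 2p + (-3)(1−p) = 5p − 3.
Setting these equal: −9p + 4 = 5p − 3 ⇒ −14p = -7 ⇒ p = 1/2, and the value is (-9)·(1/2) + 4 = -1/2.
For the column player: with q = P(C1), equating Up's and Down's payoffs gives −7q + 2 = 7q − 3 ⇒ q = 5/14.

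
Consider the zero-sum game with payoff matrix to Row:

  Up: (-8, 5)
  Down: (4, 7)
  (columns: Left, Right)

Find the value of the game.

4

Row minima: Up → -8, Down → 4; maximin = 4.
Column maxima: Left → 4, Right → 7; minimax = 4.
Since maximin = minimax = 4, there is a saddle point and the value is 4.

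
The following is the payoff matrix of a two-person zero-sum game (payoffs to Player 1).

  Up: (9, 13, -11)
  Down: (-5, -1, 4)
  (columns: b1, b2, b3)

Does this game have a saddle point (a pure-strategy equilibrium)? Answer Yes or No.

No

Row minima: Up → -11, Down → -5; maximin = -5.
Column maxima: b1 → 9, b2 → 13, b3 → 4; minimax = 4.
-5 ≠ 4, so no pure-strategy equilibrium exists.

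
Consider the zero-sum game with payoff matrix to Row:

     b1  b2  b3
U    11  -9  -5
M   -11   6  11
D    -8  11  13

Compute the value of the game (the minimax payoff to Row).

49/39

Row minima: U → -9, M → -11, D → -8; maximin = -8.
Column maxima: b1 → 11, b2 → 11, b3 → 13; minimax = 11.
-8 ≠ 11, so there is no saddle point; optimal play is mixed.
M is strictly dominated by D, so Row never plays it.
b3 is strictly dominated by b2 (it gives Row strictly more in every row), so Column never plays it.
On the remaining 2×2 (U, D vs b1, b2):
Let Row play U with probability p. Expected payoff against b1: 11p + (-8)(1−p) = 19p − 8; against b2: (-9)p + 11(1−p) = −20p + 11.
Setting these equal: 19p − 8 = −20p + 11 ⇒ 39p = 19 ⇒ p = 19/39, and the value is (19)·(19/39) − 8 = 49/39.
For Column: with q = P(b1), equating U's and D's payoffs gives 20q − 9 = −19q + 11 ⇒ q = 20/39.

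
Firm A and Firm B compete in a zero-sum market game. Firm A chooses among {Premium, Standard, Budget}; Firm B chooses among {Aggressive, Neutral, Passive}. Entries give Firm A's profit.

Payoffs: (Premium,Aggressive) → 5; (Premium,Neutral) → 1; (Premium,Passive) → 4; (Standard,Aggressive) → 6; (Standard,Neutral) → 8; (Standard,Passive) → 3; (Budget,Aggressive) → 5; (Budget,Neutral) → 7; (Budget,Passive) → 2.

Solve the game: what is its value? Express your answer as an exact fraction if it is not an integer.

Row minima: Premium → 1, Standard → 3, Budget → 2; maximin = 3.
Column maxima: Aggressive → 6, Neutral → 8, Passive → 4; minimax = 4.
3 ≠ 4, so there is no saddle point; optimal play is mixed.
Budget is strictly dominated by Standard, so Firm A never plays it.
Aggressive is strictly dominated by Passive (it gives Firm A strictly more in every row), so Firm B never plays it.
On the remaining 2×2 (Premium, Standard vs Neutral, Passive):
Let Firm A play Premium with probability p. Expected payoff against Neutral: 1p + 8(1−p) = −7p + 8; against Passive: 4p + 3(1−p) = p + 3.
Setting these equal: −7p + 8 = p + 3 ⇒ −8p = -5 ⇒ p = 5/8, and the value is (-7)·(5/8) + 8 = 29/8.
For Firm B: with q = P(Neutral), equating Premium's and Standard's payoffs gives −3q + 4 = 5q + 3 ⇒ q = 1/8.

29/8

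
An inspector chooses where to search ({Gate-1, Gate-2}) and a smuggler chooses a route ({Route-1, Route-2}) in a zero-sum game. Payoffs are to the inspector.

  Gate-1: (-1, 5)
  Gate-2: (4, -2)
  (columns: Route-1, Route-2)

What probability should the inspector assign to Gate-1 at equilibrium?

Row minima: Gate-1 → -1, Gate-2 → -2; maximin = -1.
Column maxima: Route-1 → 4, Route-2 → 5; minimax = 4.
-1 ≠ 4, so there is no saddle point; optimal play is mixed.
Let the inspector play Gate-1 with probability p. Expected payoff against Route-1: (-1)p + 4(1−p) = −5p + 4; against Route-2: 5p + (-2)(1−p) = 7p − 2.
Setting these equal: −5p + 4 = 7p − 2 ⇒ −12p = -6 ⇒ p = 1/2, and the value is (-5)·(1/2) + 4 = 3/2.
For the smuggler: with q = P(Route-1), equating Gate-1's and Gate-2's payoffs gives −6q + 5 = 6q − 2 ⇒ q = 7/12.

1/2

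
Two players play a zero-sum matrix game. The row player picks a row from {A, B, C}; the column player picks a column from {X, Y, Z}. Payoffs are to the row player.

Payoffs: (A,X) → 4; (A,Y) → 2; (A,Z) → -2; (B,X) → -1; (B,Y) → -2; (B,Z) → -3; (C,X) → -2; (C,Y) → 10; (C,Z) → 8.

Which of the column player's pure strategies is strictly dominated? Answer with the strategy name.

Z holds the row player's payoff strictly below Y in every row: -2 < 2, -3 < -2, 8 < 10.
So Y is strictly dominated for the column player.

Y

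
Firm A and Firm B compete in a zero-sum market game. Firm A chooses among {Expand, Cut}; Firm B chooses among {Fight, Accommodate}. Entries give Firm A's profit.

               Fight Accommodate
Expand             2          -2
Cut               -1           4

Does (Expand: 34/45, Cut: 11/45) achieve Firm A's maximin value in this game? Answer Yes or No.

No

Against Fight this mix gives (34/45)·2 + (11/45)·(-1) = 19/15.
Against Accommodate this mix gives (34/45)·(-2) + (11/45)·4 = -8/15.
Firm B will play Accommodate, holding Firm A to -8/15. Shifting weight toward the row that does better against Accommodate would raise this floor (the equalizing mix achieves 2/3 against both Accommodate and Fight), so the proposed strategy is not optimal.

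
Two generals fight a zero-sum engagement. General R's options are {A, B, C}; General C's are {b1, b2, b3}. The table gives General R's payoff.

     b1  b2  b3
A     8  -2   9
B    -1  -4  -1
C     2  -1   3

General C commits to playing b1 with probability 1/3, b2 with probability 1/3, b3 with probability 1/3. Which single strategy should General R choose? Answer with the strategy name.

Expected payoff of A: (1/3)·8 + (1/3)·(-2) + (1/3)·9 = 5.
Expected payoff of B: (1/3)·(-1) + (1/3)·(-4) + (1/3)·(-1) = -2.
Expected payoff of C: (1/3)·2 + (1/3)·(-1) + (1/3)·3 = 4/3.
The largest is 5, so General R's best response is A.

A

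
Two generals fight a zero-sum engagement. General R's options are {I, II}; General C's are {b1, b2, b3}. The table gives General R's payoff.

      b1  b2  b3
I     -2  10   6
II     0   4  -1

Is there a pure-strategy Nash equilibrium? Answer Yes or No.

No

Row minima: I → -2, II → -1; maximin = -1.
Column maxima: b1 → 0, b2 → 10, b3 → 6; minimax = 0.
-1 ≠ 0, so no pure-strategy equilibrium exists.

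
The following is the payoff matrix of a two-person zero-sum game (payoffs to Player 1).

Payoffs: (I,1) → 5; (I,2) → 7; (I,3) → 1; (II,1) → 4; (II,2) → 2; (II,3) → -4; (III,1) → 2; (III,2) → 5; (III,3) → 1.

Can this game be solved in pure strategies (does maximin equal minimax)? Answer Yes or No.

Yes

Row minima: I → 1, II → -4, III → 1; maximin = 1.
Column maxima: 1 → 5, 2 → 7, 3 → 1; minimax = 1.
maximin = minimax = 1, so a saddle point exists.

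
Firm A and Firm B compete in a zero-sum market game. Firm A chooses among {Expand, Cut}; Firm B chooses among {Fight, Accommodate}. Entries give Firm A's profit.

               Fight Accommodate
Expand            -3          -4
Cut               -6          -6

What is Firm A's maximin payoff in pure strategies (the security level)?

-4

Row minima: Expand → -4, Cut → -6.
The best of these is -4.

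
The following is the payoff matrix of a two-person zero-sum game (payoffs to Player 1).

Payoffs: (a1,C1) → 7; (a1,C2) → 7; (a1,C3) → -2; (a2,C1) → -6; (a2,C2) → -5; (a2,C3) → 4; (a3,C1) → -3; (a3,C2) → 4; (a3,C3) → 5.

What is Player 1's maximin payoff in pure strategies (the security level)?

Row minima: a1 → -2, a2 → -6, a3 → -3.
The best of these is -2.

-2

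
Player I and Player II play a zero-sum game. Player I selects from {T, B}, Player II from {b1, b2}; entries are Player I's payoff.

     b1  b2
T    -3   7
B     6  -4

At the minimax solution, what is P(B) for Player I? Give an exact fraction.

Row minima: T → -3, B → -4; maximin = -3.
Column maxima: b1 → 6, b2 → 7; minimax = 6.
-3 ≠ 6, so there is no saddle point; optimal play is mixed.
Let Player I play T with probability p. Expected payoff against b1: (-3)p + 6(1−p) = −9p + 6; against b2: 7p + (-4)(1−p) = 11p − 4.
Setting these equal: −9p + 6 = 11p − 4 ⇒ −20p = -10 ⇒ p = 1/2, and the value is (-9)·(1/2) + 6 = 3/2.
For Player II: with q = P(b1), equating T's and B's payoffs gives −10q + 7 = 10q − 4 ⇒ q = 11/20.

1/2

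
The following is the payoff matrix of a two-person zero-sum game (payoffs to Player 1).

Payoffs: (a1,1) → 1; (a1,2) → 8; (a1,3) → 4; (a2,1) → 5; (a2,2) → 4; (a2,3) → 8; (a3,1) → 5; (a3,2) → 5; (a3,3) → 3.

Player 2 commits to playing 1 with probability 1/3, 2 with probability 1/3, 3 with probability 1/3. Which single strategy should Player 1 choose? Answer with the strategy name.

a2

Expected payoff of a1: (1/3)·1 + (1/3)·8 + (1/3)·4 = 13/3.
Expected payoff of a2: (1/3)·5 + (1/3)·4 + (1/3)·8 = 17/3.
Expected payoff of a3: (1/3)·5 + (1/3)·5 + (1/3)·3 = 13/3.
The largest is 17/3, so Player 1's best response is a2.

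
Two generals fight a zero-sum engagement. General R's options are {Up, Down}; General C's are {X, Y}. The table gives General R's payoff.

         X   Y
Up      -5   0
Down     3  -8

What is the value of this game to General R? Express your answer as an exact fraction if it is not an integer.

Row minima: Up → -5, Down → -8; maximin = -5.
Column maxima: X → 3, Y → 0; minimax = 0.
-5 ≠ 0, so there is no saddle point; optimal play is mixed.
Let General R play Up with probability p. Expected payoff against X: (-5)p + 3(1−p) = −8p + 3; against Y: 0p + (-8)(1−p) = 8p − 8.
Setting these equal: −8p + 3 = 8p − 8 ⇒ −16p = -11 ⇒ p = 11/16, and the value is (-8)·(11/16) + 3 = -5/2.
For General C: with q = P(X), equating Up's and Down's payoffs gives −5q = 11q − 8 ⇒ q = 1/2.

-5/2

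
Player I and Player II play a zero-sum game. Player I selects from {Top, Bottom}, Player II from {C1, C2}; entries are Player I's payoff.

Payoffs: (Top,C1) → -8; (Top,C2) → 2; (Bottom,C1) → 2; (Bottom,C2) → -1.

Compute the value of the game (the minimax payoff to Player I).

-4/13

Row minima: Top → -8, Bottom → -1; maximin = -1.
Column maxima: C1 → 2, C2 → 2; minimax = 2.
-1 ≠ 2, so there is no saddle point; optimal play is mixed.
Let Player I play Top with probability p. Expected payoff against C1: (-8)p + 2(1−p) = −10p + 2; against C2: 2p + (-1)(1−p) = 3p − 1.
Setting these equal: −10p + 2 = 3p − 1 ⇒ −13p = -3 ⇒ p = 3/13, and the value is (-10)·(3/13) + 2 = -4/13.
For Player II: with q = P(C1), equating Top's and Bottom's payoffs gives −10q + 2 = 3q − 1 ⇒ q = 3/13.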